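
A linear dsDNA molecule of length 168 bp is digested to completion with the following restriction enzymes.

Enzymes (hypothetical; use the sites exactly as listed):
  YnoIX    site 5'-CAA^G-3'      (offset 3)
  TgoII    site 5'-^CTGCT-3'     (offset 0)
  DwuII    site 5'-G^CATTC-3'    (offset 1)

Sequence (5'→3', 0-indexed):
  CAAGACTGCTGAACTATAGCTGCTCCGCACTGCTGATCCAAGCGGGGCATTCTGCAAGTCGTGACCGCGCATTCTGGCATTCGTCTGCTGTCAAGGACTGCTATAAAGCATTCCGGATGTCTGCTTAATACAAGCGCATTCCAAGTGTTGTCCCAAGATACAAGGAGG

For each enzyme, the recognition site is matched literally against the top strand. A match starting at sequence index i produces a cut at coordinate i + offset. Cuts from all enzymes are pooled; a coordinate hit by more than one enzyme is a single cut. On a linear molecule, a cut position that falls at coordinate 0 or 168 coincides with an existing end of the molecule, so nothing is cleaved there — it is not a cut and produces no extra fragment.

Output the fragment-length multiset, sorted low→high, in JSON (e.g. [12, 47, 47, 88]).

Scan for sites:
  YnoIX (CAAG, off=3): starts [0, 38, 54, 91, 130, 141, 153, 160] → cuts [3, 41, 57, 94, 133, 144, 156, 163]
  TgoII (CTGCT, off=0): starts [5, 19, 29, 84, 97, 120] → cuts [5, 19, 29, 84, 97, 120]
  DwuII (GCATTC, off=1): starts [46, 68, 76, 107, 135] → cuts [47, 69, 77, 108, 136]

Pooled cuts: [3, 5, 19, 29, 41, 47, 57, 69, 77, 84, 94, 97, 108, 120, 133, 136, 144, 156, 163]

Fragment lengths:
  [0,3): 3 bp
  [3,5): 2 bp
  [5,19): 14 bp
  [19,29): 10 bp
  [29,41): 12 bp
  [41,47): 6 bp
  [47,57): 10 bp
  [57,69): 12 bp
  [69,77): 8 bp
  [77,84): 7 bp
  [84,94): 10 bp
  [94,97): 3 bp
  [97,108): 11 bp
  [108,120): 12 bp
  [120,133): 13 bp
  [133,136): 3 bp
  [136,144): 8 bp
  [144,156): 12 bp
  [156,163): 7 bp
  [163,168): 5 bp

[2,3,3,3,5,6,7,7,8,8,10,10,10,11,12,12,12,12,13,14]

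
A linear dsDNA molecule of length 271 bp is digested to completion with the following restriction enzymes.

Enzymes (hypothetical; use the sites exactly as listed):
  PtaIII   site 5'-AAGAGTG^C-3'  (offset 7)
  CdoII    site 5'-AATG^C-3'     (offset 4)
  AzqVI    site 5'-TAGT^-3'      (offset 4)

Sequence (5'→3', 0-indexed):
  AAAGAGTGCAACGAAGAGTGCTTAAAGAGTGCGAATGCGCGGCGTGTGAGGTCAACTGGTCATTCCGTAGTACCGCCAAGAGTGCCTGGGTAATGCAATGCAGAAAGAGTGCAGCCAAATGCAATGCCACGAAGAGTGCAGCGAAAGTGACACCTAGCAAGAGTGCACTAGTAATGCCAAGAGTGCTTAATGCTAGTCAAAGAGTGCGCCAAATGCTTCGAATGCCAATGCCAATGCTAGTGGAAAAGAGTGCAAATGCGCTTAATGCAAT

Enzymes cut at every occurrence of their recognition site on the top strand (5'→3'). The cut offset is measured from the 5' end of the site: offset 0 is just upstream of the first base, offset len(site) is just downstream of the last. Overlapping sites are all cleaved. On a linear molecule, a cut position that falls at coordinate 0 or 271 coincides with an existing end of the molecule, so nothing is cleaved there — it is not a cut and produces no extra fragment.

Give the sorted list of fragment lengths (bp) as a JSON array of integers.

Per-enzyme occurrences:
  PtaIII (AAGAGTGC, off=7): starts [1, 13, 24, 77, 104, 131, 158, 178, 199, 245] → cuts [8, 20, 31, 84, 111, 138, 165, 185, 206, 252]
  CdoII (AATGC, off=4): starts [33, 91, 96, 117, 122, 172, 188, 211, 220, 226, 232, 254, 263] → cuts [37, 95, 100, 121, 126, 176, 192, 215, 224, 230, 236, 258, 267]
  AzqVI (TAGT, off=4): starts [67, 168, 193, 237] → cuts [71, 172, 197, 241]

All cut coordinates (distinct, sorted): [8, 20, 31, 37, 71, 84, 95, 100, 111, 121, 126, 138, 165, 172, 176, 185, 192, 197, 206, 215, 224, 230, 236, 241, 252, 258, 267]

Fragments:
  [0,8): 8 bp
  [8,20): 12 bp
  [20,31): 11 bp
  [31,37): 6 bp
  [37,71): 34 bp
  [71,84): 13 bp
  [84,95): 11 bp
  [95,100): 5 bp
  [100,111): 11 bp
  [111,121): 10 bp
  [121,126): 5 bp
  [126,138): 12 bp
  [138,165): 27 bp
  [165,172): 7 bp
  [172,176): 4 bp
  [176,185): 9 bp
  [185,192): 7 bp
  [192,197): 5 bp
  [197,206): 9 bp
  [206,215): 9 bp
  [215,224): 9 bp
  [224,230): 6 bp
  [230,236): 6 bp
  [236,241): 5 bp
  [241,252): 11 bp
  [252,258): 6 bp
  [258,267): 9 bp
  [267,271): 4 bp

[4,4,5,5,5,5,6,6,6,6,7,7,8,9,9,9,9,9,10,11,11,11,11,12,12,13,27,34]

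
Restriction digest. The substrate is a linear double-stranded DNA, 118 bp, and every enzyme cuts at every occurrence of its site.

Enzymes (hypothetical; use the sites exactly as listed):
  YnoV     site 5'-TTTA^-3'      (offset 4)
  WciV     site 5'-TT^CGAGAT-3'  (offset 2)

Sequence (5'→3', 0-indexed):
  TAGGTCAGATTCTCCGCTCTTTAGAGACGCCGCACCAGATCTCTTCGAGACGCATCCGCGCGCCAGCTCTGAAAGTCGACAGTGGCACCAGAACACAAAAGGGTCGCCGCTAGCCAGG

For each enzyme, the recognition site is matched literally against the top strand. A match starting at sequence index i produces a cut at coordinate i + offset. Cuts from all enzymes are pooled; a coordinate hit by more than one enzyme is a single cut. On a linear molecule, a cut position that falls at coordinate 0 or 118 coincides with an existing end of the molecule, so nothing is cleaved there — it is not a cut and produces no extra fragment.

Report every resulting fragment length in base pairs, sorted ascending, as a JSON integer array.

[23,95]

Site scan:
  YnoV (TTTA, off=4): starts [19] → cuts [23]
  WciV (TTCGAGAT, off=2): no sites

All cut coordinates (distinct, sorted): [23]

Fragments:
  [0,23): 23 bp
  [23,118): 95 bp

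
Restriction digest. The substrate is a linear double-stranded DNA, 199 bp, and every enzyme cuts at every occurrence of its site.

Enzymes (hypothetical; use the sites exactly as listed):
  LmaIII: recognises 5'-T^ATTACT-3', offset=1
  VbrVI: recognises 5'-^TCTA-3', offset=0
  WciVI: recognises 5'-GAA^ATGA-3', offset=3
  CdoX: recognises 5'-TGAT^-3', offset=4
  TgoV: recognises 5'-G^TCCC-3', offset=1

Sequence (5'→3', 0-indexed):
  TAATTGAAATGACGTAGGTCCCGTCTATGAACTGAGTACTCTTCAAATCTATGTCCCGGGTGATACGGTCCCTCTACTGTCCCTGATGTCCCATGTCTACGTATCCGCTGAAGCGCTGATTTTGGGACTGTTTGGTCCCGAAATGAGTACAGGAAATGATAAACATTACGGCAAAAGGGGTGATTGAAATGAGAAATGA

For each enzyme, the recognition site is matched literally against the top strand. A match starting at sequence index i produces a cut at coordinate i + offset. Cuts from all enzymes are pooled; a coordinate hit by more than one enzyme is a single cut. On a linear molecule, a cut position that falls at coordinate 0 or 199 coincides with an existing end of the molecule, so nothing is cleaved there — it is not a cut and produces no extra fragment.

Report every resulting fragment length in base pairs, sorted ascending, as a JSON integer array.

Site scan:
  LmaIII (TATTACT, off=1): no sites
  VbrVI TCTA/0: at [23, 47, 72, 95] ⇒ [23, 47, 72, 95]
  WciVI GAAATGA/3: at [5, 139, 152, 185, 192] ⇒ [8, 142, 155, 188, 195]
  CdoX TGAT/4: at [60, 83, 116, 156, 180] ⇒ [64, 87, 120, 160, 184]
  TgoV GTCCC/1: at [17, 52, 67, 78, 87, 134] ⇒ [18, 53, 68, 79, 88, 135]

All cut coordinates (distinct, sorted): [8, 18, 23, 47, 53, 64, 68, 72, 79, 87, 88, 95, 120, 135, 142, 155, 160, 184, 188, 195]

Fragment lengths:
  [0,8): 8 bp
  [8,18): 10 bp
  [18,23): 5 bp
  [23,47): 24 bp
  [47,53): 6 bp
  [53,64): 11 bp
  [64,68): 4 bp
  [68,72): 4 bp
  [72,79): 7 bp
  [79,87): 8 bp
  [87,88): 1 bp
  [88,95): 7 bp
  [95,120): 25 bp
  [120,135): 15 bp
  [135,142): 7 bp
  [142,155): 13 bp
  [155,160): 5 bp
  [160,184): 24 bp
  [184,188): 4 bp
  [188,195): 7 bp
  [195,199): 4 bp

[1,4,4,4,4,5,5,6,7,7,7,7,8,8,10,11,13,15,24,24,25]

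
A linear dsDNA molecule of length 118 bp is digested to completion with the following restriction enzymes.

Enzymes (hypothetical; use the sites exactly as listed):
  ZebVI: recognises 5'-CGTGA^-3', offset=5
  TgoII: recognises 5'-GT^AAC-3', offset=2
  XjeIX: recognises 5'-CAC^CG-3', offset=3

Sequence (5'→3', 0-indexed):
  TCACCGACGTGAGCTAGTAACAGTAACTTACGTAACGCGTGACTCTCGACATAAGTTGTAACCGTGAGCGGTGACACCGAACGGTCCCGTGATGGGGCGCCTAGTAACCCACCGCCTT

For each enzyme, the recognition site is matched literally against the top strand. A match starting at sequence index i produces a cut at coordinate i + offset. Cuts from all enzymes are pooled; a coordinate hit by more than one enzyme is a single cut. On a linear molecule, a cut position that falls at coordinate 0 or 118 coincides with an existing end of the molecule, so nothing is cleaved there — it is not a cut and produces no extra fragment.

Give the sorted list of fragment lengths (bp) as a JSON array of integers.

[4,6,6,6,7,8,8,9,9,10,13,15,17]

Site scan:
  ZebVI (CGTGA, off=5): starts [7, 37, 62, 87] → cuts [12, 42, 67, 92]
  TgoII (GTAAC, off=2): starts [16, 22, 31, 57, 103] → cuts [18, 24, 33, 59, 105]
  XjeIX (CACCG, off=3): starts [1, 74, 109] → cuts [4, 77, 112]

All cut coordinates (distinct, sorted): [4, 12, 18, 24, 33, 42, 59, 67, 77, 92, 105, 112]

Fragments:
  [0,4): 4 bp
  [4,12): 8 bp
  [12,18): 6 bp
  [18,24): 6 bp
  [24,33): 9 bp
  [33,42): 9 bp
  [42,59): 17 bp
  [59,67): 8 bp
  [67,77): 10 bp
  [77,92): 15 bp
  [92,105): 13 bp
  [105,112): 7 bp
  [112,118): 6 bp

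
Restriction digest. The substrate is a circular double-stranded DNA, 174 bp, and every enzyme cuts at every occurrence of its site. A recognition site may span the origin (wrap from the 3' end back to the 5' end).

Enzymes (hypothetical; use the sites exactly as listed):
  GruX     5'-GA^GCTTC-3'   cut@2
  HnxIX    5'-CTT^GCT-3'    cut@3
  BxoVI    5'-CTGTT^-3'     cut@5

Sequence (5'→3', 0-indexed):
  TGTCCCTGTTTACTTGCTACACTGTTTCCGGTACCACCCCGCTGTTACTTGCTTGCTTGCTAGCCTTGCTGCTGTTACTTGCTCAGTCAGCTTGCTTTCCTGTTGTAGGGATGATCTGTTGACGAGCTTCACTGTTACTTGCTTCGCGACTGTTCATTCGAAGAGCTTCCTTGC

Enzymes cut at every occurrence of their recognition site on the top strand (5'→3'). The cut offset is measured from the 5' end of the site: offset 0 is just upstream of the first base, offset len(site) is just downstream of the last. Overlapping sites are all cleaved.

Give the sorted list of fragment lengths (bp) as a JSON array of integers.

[4,4,4,4,4,5,5,8,9,9,10,11,11,11,12,13,14,16,20]

Site scan:
  GruX GAGCTTC/2: at [123, 162] ⇒ [125, 164]
  HnxIX CTTGCT/3: at [12, 47, 51, 55, 64, 77, 90, 137, 169] ⇒ [15, 50, 54, 58, 67, 80, 93, 140, 172]
  BxoVI CTGTT/5: at [5, 21, 41, 71, 99, 115, 131, 149] ⇒ [10, 26, 46, 76, 104, 120, 136, 154]

All cut coordinates (distinct, sorted): [10, 15, 26, 46, 50, 54, 58, 67, 76, 80, 93, 104, 120, 125, 136, 140, 154, 164, 172]

Fragment lengths:
  10→15: 5 bp
  15→26: 11 bp
  26→46: 20 bp
  46→50: 4 bp
  50→54: 4 bp
  54→58: 4 bp
  58→67: 9 bp
  67→76: 9 bp
  76→80: 4 bp
  80→93: 13 bp
  93→104: 11 bp
  104→120: 16 bp
  120→125: 5 bp
  125→136: 11 bp
  136→140: 4 bp
  140→154: 14 bp
  154→164: 10 bp
  164→172: 8 bp
  172→10 (wrap): 174-172+10 = 12 bp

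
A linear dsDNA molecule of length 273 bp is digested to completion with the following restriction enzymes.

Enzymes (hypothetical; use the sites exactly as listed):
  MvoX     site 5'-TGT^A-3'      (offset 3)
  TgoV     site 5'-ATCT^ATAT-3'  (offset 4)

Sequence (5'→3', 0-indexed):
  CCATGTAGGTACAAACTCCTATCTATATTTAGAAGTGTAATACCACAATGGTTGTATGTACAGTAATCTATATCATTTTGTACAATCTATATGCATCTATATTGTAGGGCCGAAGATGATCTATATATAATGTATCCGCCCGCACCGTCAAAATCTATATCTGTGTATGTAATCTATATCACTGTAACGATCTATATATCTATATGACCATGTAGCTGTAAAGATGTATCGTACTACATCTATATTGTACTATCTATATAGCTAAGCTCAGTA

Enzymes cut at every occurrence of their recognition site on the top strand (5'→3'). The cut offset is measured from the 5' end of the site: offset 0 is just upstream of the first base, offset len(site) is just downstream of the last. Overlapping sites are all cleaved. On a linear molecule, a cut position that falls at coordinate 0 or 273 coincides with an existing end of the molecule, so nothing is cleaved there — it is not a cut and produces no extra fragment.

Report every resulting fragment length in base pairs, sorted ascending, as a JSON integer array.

[4,4,5,6,6,7,7,7,7,8,8,8,10,10,10,10,11,12,12,14,14,17,17,18,18,23]

Site scan:
  MvoX (TGTA, off=3): starts [3, 35, 52, 56, 78, 102, 130, 163, 167, 182, 210, 216, 224, 245] → cuts [6, 38, 55, 59, 81, 105, 133, 166, 170, 185, 213, 219, 227, 248]
  TgoV (ATCTATAT, off=4): starts [20, 65, 84, 94, 118, 152, 171, 189, 197, 237, 251] → cuts [24, 69, 88, 98, 122, 156, 175, 193, 201, 241, 255]

Pooled cuts: [6, 24, 38, 55, 59, 69, 81, 88, 98, 105, 122, 133, 156, 166, 170, 175, 185, 193, 201, 213, 219, 227, 241, 248, 255]

Fragment lengths:
  [0,6): 6 bp
  [6,24): 18 bp
  [24,38): 14 bp
  [38,55): 17 bp
  [55,59): 4 bp
  [59,69): 10 bp
  [69,81): 12 bp
  [81,88): 7 bp
  [88,98): 10 bp
  [98,105): 7 bp
  [105,122): 17 bp
  [122,133): 11 bp
  [133,156): 23 bp
  [156,166): 10 bp
  [166,170): 4 bp
  [170,175): 5 bp
  [175,185): 10 bp
  [185,193): 8 bp
  [193,201): 8 bp
  [201,213): 12 bp
  [213,219): 6 bp
  [219,227): 8 bp
  [227,241): 14 bp
  [241,248): 7 bp
  [248,255): 7 bp
  [255,273): 18 bp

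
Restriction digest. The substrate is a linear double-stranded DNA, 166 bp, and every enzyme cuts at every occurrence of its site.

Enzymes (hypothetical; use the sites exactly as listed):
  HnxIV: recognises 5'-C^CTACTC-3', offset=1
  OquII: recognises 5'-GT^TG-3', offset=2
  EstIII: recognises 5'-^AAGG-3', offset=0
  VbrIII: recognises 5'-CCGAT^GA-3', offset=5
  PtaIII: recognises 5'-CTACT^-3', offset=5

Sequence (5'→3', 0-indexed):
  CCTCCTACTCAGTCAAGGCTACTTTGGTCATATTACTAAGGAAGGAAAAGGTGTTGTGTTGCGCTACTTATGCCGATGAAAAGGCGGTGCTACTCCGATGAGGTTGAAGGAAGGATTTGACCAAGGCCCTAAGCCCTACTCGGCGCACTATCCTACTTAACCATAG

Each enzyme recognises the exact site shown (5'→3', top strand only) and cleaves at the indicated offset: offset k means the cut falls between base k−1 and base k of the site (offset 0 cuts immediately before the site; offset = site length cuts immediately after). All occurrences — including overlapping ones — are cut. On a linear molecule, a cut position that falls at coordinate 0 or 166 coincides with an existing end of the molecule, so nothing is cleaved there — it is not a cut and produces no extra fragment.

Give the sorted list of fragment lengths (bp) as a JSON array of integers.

Per-enzyme occurrences:
  HnxIV (CCTACTC, off=1): starts [3, 134] → cuts [4, 135]
  OquII (GTTG, off=2): starts [52, 57, 102] → cuts [54, 59, 104]
  EstIII (AAGG, off=0): starts [14, 37, 41, 47, 80, 106, 110, 122] → cuts [14, 37, 41, 47, 80, 106, 110, 122]
  VbrIII (CCGATGA, off=5): starts [72, 94] → cuts [77, 99]
  PtaIII (CTACT, off=5): starts [4, 18, 63, 89, 135, 152] → cuts [9, 23, 68, 94, 140, 157]

Pooled cuts: [4, 9, 14, 23, 37, 41, 47, 54, 59, 68, 77, 80, 94, 99, 104, 106, 110, 122, 135, 140, 157]

Fragments:
  [0,4): 4 bp
  [4,9): 5 bp
  [9,14): 5 bp
  [14,23): 9 bp
  [23,37): 14 bp
  [37,41): 4 bp
  [41,47): 6 bp
  [47,54): 7 bp
  [54,59): 5 bp
  [59,68): 9 bp
  [68,77): 9 bp
  [77,80): 3 bp
  [80,94): 14 bp
  [94,99): 5 bp
  [99,104): 5 bp
  [104,106): 2 bp
  [106,110): 4 bp
  [110,122): 12 bp
  [122,135): 13 bp
  [135,140): 5 bp
  [140,157): 17 bp
  [157,166): 9 bp

[2,3,4,4,4,5,5,5,5,5,5,6,7,9,9,9,9,12,13,14,14,17]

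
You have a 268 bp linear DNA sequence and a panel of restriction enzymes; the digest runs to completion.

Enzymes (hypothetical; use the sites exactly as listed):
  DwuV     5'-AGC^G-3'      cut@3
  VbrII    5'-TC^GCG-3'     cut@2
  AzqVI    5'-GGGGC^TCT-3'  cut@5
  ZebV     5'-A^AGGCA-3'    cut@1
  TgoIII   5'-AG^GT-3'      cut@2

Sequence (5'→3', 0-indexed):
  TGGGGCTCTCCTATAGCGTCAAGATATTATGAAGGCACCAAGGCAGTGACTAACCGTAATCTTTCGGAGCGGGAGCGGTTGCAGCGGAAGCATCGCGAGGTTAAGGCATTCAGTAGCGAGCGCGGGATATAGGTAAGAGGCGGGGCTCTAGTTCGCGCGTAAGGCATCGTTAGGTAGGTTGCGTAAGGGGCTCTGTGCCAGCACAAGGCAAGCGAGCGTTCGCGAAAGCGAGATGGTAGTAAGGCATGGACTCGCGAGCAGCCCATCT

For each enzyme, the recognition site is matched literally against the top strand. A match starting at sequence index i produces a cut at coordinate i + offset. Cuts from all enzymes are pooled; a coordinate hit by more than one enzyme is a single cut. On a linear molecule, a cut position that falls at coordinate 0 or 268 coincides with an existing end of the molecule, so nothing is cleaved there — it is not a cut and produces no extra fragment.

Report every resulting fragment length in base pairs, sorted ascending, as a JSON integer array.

[4,4,4,4,4,5,6,6,7,8,8,8,8,9,9,11,11,12,12,12,14,14,14,14,15,15,30]

Scan for sites:
  DwuV (AGCG, off=3): starts [14, 67, 73, 82, 114, 118, 210, 214, 226] → cuts [17, 70, 76, 85, 117, 121, 213, 217, 229]
  VbrII (TCGCG, off=2): starts [92, 152, 219, 251] → cuts [94, 154, 221, 253]
  AzqVI (GGGGCTCT, off=5): starts [1, 141, 186] → cuts [6, 146, 191]
  ZebV (AAGGCA, off=1): starts [31, 39, 102, 160, 204, 240] → cuts [32, 40, 103, 161, 205, 241]
  TgoIII (AGGT, off=2): starts [97, 130, 171, 175] → cuts [99, 132, 173, 177]

All cut coordinates (distinct, sorted): [6, 17, 32, 40, 70, 76, 85, 94, 99, 103, 117, 121, 132, 146, 154, 161, 173, 177, 191, 205, 213, 217, 221, 229, 241, 253]

Fragment lengths:
  [0,6): 6 bp
  [6,17): 11 bp
  [17,32): 15 bp
  [32,40): 8 bp
  [40,70): 30 bp
  [70,76): 6 bp
  [76,85): 9 bp
  [85,94): 9 bp
  [94,99): 5 bp
  [99,103): 4 bp
  [103,117): 14 bp
  [117,121): 4 bp
  [121,132): 11 bp
  [132,146): 14 bp
  [146,154): 8 bp
  [154,161): 7 bp
  [161,173): 12 bp
  [173,177): 4 bp
  [177,191): 14 bp
  [191,205): 14 bp
  [205,213): 8 bp
  [213,217): 4 bp
  [217,221): 4 bp
  [221,229): 8 bp
  [229,241): 12 bp
  [241,253): 12 bp
  [253,268): 15 bp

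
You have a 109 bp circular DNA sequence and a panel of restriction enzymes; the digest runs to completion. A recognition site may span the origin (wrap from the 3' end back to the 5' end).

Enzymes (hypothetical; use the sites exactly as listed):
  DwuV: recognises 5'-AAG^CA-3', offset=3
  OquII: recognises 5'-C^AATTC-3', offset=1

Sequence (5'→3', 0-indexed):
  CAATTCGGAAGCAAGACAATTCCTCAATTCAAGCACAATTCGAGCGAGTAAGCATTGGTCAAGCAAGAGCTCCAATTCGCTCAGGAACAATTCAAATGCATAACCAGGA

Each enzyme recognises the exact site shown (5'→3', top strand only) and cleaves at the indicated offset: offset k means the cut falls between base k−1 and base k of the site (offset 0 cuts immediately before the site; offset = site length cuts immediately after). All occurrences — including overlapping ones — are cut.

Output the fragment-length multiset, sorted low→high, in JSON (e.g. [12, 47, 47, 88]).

Per-enzyme occurrences:
  DwuV (AAGCA, off=3): starts [8, 30, 49, 60] → cuts [11, 33, 52, 63]
  OquII (CAATTC, off=1): starts [0, 16, 24, 35, 72, 87] → cuts [1, 17, 25, 36, 73, 88]

All cut coordinates (distinct, sorted): [1, 11, 17, 25, 33, 36, 52, 63, 73, 88]

Fragment lengths:
  1→11: 10 bp
  11→17: 6 bp
  17→25: 8 bp
  25→33: 8 bp
  33→36: 3 bp
  36→52: 16 bp
  52→63: 11 bp
  63→73: 10 bp
  73→88: 15 bp
  88→1 (wrap): 109-88+1 = 22 bp

[3,6,8,8,10,10,11,15,16,22]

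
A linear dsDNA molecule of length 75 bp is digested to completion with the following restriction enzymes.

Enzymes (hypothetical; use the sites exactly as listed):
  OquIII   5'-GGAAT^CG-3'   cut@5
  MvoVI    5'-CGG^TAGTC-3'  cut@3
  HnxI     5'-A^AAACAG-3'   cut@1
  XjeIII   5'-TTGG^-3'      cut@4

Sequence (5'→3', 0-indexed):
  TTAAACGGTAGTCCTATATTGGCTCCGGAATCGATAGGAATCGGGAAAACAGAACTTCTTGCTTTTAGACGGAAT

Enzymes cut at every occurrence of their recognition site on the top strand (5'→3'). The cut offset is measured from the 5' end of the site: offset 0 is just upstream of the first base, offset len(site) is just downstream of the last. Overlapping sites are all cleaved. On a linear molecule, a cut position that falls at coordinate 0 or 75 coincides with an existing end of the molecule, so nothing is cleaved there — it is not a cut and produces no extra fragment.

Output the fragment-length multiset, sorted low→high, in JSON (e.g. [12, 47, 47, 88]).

Scan for sites:
  OquIII GGAATCG/5: at [26, 36] ⇒ [31, 41]
  MvoVI CGGTAGTC/3: at [5] ⇒ [8]
  HnxI AAAACAG/1: at [45] ⇒ [46]
  XjeIII TTGG/4: at [18] ⇒ [22]

Pooled cuts: [8, 22, 31, 41, 46]

Fragment lengths:
  [0,8): 8 bp
  [8,22): 14 bp
  [22,31): 9 bp
  [31,41): 10 bp
  [41,46): 5 bp
  [46,75): 29 bp

[5,8,9,10,14,29]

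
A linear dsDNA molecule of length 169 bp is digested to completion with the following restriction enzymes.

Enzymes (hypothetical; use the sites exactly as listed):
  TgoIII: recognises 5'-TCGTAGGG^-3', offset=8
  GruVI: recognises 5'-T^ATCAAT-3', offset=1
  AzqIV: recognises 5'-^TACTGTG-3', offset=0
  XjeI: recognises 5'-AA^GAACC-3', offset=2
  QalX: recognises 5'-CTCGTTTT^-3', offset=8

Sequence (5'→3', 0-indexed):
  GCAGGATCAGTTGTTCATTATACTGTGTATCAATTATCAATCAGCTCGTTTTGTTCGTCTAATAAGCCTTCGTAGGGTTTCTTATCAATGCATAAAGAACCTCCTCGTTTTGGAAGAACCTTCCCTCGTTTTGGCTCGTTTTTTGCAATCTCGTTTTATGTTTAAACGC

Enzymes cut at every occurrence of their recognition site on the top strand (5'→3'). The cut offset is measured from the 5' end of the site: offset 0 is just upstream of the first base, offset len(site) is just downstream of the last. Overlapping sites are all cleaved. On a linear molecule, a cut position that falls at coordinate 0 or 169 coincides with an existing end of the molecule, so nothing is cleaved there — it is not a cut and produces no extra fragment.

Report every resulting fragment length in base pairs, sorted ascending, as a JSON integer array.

Site scan:
  TgoIII TCGTAGGG/8: at [69] ⇒ [77]
  GruVI TATCAAT/1: at [27, 34, 82] ⇒ [28, 35, 83]
  AzqIV TACTGTG/0: at [20] ⇒ [20]
  XjeI AAGAACC/2: at [94, 113] ⇒ [96, 115]
  QalX CTCGTTTT/8: at [44, 103, 124, 134, 149] ⇒ [52, 111, 132, 142, 157]

Pooled cuts: [20, 28, 35, 52, 77, 83, 96, 111, 115, 132, 142, 157]

Fragment lengths:
  [0,20): 20 bp
  [20,28): 8 bp
  [28,35): 7 bp
  [35,52): 17 bp
  [52,77): 25 bp
  [77,83): 6 bp
  [83,96): 13 bp
  [96,111): 15 bp
  [111,115): 4 bp
  [115,132): 17 bp
  [132,142): 10 bp
  [142,157): 15 bp
  [157,169): 12 bp

[4,6,7,8,10,12,13,15,15,17,17,20,25]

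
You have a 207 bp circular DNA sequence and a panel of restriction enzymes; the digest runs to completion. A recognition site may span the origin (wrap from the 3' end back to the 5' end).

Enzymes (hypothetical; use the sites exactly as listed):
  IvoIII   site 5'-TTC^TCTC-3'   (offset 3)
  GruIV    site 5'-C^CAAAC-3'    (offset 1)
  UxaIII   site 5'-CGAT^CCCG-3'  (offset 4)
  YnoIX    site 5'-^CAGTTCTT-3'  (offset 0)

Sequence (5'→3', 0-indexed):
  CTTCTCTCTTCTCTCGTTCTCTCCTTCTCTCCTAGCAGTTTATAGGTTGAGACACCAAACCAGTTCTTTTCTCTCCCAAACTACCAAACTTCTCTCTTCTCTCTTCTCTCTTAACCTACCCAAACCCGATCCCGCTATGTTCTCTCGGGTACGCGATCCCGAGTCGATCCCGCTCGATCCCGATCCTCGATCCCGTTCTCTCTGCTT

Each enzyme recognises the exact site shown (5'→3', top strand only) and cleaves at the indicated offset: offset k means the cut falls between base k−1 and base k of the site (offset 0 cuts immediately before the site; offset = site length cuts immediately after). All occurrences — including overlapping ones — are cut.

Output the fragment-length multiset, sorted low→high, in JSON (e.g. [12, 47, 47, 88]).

[5,5,7,7,7,7,8,8,8,8,10,10,11,11,12,13,13,14,15,28]

Site scan:
  IvoIII (TTCTCTC, off=3): starts [1, 8, 16, 24, 68, 89, 96, 103, 139, 195] → cuts [4, 11, 19, 27, 71, 92, 99, 106, 142, 198]
  GruIV (CCAAAC, off=1): starts [54, 75, 83, 119] → cuts [55, 76, 84, 120]
  UxaIII (CGATCCCG, off=4): starts [126, 153, 164, 174, 187] → cuts [130, 157, 168, 178, 191]
  YnoIX (CAGTTCTT, off=0): starts [60] → cuts [60]

All cut coordinates (distinct, sorted): [4, 11, 19, 27, 55, 60, 71, 76, 84, 92, 99, 106, 120, 130, 142, 157, 168, 178, 191, 198]

Fragments:
  4→11: 7 bp
  11→19: 8 bp
  19→27: 8 bp
  27→55: 28 bp
  55→60: 5 bp
  60→71: 11 bp
  71→76: 5 bp
  76→84: 8 bp
  84→92: 8 bp
  92→99: 7 bp
  99→106: 7 bp
  106→120: 14 bp
  120→130: 10 bp
  130→142: 12 bp
  142→157: 15 bp
  157→168: 11 bp
  168→178: 10 bp
  178→191: 13 bp
  191→198: 7 bp
  198→4 (wrap): 207-198+4 = 13 bp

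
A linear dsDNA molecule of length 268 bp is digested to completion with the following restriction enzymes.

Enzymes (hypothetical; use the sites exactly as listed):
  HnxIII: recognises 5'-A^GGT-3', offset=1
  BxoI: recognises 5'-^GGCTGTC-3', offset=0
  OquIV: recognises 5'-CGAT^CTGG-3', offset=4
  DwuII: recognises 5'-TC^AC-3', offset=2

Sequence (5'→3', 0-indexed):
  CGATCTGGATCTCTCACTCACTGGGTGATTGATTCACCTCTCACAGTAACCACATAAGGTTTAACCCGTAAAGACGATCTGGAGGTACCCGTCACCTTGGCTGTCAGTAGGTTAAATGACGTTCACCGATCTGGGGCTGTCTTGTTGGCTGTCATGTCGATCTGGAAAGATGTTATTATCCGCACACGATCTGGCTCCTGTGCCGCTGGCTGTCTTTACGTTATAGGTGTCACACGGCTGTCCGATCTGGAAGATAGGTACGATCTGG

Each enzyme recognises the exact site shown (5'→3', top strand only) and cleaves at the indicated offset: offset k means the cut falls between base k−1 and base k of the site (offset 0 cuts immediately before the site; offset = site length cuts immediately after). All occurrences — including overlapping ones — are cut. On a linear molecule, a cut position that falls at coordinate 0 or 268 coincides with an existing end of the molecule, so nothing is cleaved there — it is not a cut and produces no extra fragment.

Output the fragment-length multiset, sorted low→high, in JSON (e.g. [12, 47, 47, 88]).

[4,4,4,4,4,5,5,6,6,7,8,10,10,11,11,11,12,15,15,15,16,17,18,21,29]

Scan for sites:
  HnxIII AGGT/1: at [56, 82, 108, 224, 255] ⇒ [57, 83, 109, 225, 256]
  BxoI GGCTGTC/0: at [98, 134, 146, 207, 235] ⇒ [98, 134, 146, 207, 235]
  OquIV CGATCTGG/4: at [0, 74, 126, 157, 186, 242, 260] ⇒ [4, 78, 130, 161, 190, 246, 264]
  DwuII TCAC/2: at [13, 17, 33, 40, 91, 122, 229] ⇒ [15, 19, 35, 42, 93, 124, 231]

All cut coordinates (distinct, sorted): [4, 15, 19, 35, 42, 57, 78, 83, 93, 98, 109, 124, 130, 134, 146, 161, 190, 207, 225, 231, 235, 246, 256, 264]

Fragments:
  [0,4): 4 bp
  [4,15): 11 bp
  [15,19): 4 bp
  [19,35): 16 bp
  [35,42): 7 bp
  [42,57): 15 bp
  [57,78): 21 bp
  [78,83): 5 bp
  [83,93): 10 bp
  [93,98): 5 bp
  [98,109): 11 bp
  [109,124): 15 bp
  [124,130): 6 bp
  [130,134): 4 bp
  [134,146): 12 bp
  [146,161): 15 bp
  [161,190): 29 bp
  [190,207): 17 bp
  [207,225): 18 bp
  [225,231): 6 bp
  [231,235): 4 bp
  [235,246): 11 bp
  [246,256): 10 bp
  [256,264): 8 bp
  [264,268): 4 bp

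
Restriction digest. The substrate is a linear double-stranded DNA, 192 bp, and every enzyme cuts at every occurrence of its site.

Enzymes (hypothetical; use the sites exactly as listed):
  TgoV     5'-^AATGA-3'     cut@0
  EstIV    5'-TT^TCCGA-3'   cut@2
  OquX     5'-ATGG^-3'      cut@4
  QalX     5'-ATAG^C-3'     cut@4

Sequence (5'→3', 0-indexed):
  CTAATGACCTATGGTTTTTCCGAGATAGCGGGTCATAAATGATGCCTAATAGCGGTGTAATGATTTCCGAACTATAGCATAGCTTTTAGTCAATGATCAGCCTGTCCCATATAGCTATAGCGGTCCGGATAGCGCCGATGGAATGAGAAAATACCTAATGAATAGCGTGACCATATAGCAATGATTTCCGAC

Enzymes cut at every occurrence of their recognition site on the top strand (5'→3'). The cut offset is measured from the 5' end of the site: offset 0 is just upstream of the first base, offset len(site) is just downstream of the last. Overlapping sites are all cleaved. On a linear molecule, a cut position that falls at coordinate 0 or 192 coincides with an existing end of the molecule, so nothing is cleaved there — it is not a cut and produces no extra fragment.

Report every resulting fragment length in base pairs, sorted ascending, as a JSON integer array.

Scan for sites:
  TgoV AATGA/0: at [2, 37, 58, 91, 141, 156, 179] ⇒ [2, 37, 58, 91, 141, 156, 179]
  EstIV TTTCCGA/2: at [16, 63, 184] ⇒ [18, 65, 186]
  OquX ATGG/4: at [10, 137] ⇒ [14, 141]
  QalX ATAGC/4: at [24, 48, 73, 78, 110, 116, 128, 161, 174] ⇒ [28, 52, 77, 82, 114, 120, 132, 165, 178]

All cut coordinates (distinct, sorted): [2, 14, 18, 28, 37, 52, 58, 65, 77, 82, 91, 114, 120, 132, 141, 156, 165, 178, 179, 186]

Fragment lengths:
  [0,2): 2 bp
  [2,14): 12 bp
  [14,18): 4 bp
  [18,28): 10 bp
  [28,37): 9 bp
  [37,52): 15 bp
  [52,58): 6 bp
  [58,65): 7 bp
  [65,77): 12 bp
  [77,82): 5 bp
  [82,91): 9 bp
  [91,114): 23 bp
  [114,120): 6 bp
  [120,132): 12 bp
  [132,141): 9 bp
  [141,156): 15 bp
  [156,165): 9 bp
  [165,178): 13 bp
  [178,179): 1 bp
  [179,186): 7 bp
  [186,192): 6 bp

[1,2,4,5,6,6,6,7,7,9,9,9,9,10,12,12,12,13,15,15,23]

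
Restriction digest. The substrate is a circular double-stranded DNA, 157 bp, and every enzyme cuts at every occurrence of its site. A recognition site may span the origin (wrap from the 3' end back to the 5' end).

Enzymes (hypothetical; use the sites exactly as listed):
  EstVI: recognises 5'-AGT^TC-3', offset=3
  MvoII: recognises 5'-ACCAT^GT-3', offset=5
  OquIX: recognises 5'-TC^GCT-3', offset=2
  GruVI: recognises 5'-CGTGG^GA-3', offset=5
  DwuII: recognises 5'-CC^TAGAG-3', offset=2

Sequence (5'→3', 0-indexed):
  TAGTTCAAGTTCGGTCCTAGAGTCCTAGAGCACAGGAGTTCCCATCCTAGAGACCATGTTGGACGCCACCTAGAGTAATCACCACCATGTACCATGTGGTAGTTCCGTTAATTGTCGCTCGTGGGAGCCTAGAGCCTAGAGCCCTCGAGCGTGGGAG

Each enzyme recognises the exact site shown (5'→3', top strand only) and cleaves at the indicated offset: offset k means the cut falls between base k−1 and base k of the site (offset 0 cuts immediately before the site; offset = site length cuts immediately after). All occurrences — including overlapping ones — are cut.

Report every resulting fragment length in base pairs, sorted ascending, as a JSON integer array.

[5,6,7,7,7,7,8,8,8,8,10,13,13,14,18,18]

Per-enzyme occurrences:
  EstVI (AGTTC, off=3): starts [1, 7, 36, 100] → cuts [4, 10, 39, 103]
  MvoII (ACCATGT, off=5): starts [52, 83, 90] → cuts [57, 88, 95]
  OquIX (TCGCT, off=2): starts [114] → cuts [116]
  GruVI (CGTGGGA, off=5): starts [119, 149] → cuts [124, 154]
  DwuII (CCTAGAG, off=2): starts [15, 23, 45, 68, 127, 134] → cuts [17, 25, 47, 70, 129, 136]

Pooled cuts: [4, 10, 17, 25, 39, 47, 57, 70, 88, 95, 103, 116, 124, 129, 136, 154]

Fragment lengths:
  4→10: 6 bp
  10→17: 7 bp
  17→25: 8 bp
  25→39: 14 bp
  39→47: 8 bp
  47→57: 10 bp
  57→70: 13 bp
  70→88: 18 bp
  88→95: 7 bp
  95→103: 8 bp
  103→116: 13 bp
  116→124: 8 bp
  124→129: 5 bp
  129→136: 7 bp
  136→154: 18 bp
  154→4 (wrap): 157-154+4 = 7 bp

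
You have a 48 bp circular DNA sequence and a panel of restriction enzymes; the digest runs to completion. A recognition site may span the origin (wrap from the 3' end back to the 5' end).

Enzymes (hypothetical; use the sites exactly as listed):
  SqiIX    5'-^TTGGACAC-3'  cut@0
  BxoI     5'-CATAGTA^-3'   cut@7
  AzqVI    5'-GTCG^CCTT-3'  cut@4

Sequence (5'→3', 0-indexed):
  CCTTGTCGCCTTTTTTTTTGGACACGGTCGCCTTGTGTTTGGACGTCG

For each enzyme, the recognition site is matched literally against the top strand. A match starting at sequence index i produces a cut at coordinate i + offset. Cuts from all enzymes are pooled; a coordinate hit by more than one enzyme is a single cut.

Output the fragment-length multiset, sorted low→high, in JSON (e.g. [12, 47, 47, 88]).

Site scan:
  SqiIX TTGGACAC/0: at [17] ⇒ [17]
  BxoI (CATAGTA, off=7): no sites
  AzqVI GTCGCCTT/4: at [4, 26, 44] ⇒ [0, 8, 30]

All cut coordinates (distinct, sorted): [0, 8, 17, 30]

Fragment lengths:
  0→8: 8 bp
  8→17: 9 bp
  17→30: 13 bp
  30→0 (wrap): 48-30+0 = 18 bp

[8,9,13,18]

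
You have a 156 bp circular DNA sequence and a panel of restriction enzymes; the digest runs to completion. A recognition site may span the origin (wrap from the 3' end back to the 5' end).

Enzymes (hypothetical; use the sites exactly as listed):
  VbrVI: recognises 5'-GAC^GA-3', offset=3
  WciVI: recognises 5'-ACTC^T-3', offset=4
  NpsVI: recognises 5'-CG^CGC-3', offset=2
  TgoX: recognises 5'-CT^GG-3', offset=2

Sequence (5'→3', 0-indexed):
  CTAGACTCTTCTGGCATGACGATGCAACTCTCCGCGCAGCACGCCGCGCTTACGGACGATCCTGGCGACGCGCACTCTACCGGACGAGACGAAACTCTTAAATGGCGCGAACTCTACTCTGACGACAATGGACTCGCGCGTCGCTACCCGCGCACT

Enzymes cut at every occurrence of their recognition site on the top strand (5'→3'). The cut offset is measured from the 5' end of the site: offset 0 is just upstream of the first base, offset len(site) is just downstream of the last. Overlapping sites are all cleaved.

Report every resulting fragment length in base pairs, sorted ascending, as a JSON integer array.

[4,4,4,5,5,6,7,7,7,7,7,8,8,10,11,12,13,14,17]

Scan for sites:
  VbrVI GACGA/3: at [17, 54, 82, 87, 120] ⇒ [20, 57, 85, 90, 123]
  WciVI ACTCT/4: at [4, 26, 73, 93, 110, 115, 153] ⇒ [1, 8, 30, 77, 97, 114, 119]
  NpsVI CGCGC/2: at [32, 44, 68, 134, 148] ⇒ [34, 46, 70, 136, 150]
  TgoX CTGG/2: at [10, 61] ⇒ [12, 63]

All cut coordinates (distinct, sorted): [1, 8, 12, 20, 30, 34, 46, 57, 63, 70, 77, 85, 90, 97, 114, 119, 123, 136, 150]

Fragments:
  1→8: 7 bp
  8→12: 4 bp
  12→20: 8 bp
  20→30: 10 bp
  30→34: 4 bp
  34→46: 12 bp
  46→57: 11 bp
  57→63: 6 bp
  63→70: 7 bp
  70→77: 7 bp
  77→85: 8 bp
  85→90: 5 bp
  90→97: 7 bp
  97→114: 17 bp
  114→119: 5 bp
  119→123: 4 bp
  123→136: 13 bp
  136→150: 14 bp
  150→1 (wrap): 156-150+1 = 7 bp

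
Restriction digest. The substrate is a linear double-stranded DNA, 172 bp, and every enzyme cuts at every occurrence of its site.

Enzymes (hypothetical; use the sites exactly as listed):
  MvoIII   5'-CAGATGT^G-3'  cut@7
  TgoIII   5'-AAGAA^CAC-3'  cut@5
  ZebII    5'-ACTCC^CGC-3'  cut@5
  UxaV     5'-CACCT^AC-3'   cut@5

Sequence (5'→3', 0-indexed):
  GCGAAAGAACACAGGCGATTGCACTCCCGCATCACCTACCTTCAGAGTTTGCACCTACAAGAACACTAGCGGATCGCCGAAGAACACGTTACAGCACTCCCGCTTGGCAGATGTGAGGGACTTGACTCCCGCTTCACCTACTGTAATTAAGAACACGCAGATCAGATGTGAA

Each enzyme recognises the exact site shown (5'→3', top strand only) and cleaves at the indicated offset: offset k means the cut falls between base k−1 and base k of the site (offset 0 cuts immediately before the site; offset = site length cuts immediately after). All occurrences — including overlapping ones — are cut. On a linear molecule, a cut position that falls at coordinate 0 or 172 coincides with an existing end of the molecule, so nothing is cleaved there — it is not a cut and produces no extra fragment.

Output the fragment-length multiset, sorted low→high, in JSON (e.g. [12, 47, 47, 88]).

[3,7,9,10,10,14,14,15,16,16,18,19,21]

Scan for sites:
  MvoIII (CAGATGTG, off=7): starts [107, 162] → cuts [114, 169]
  TgoIII (AAGAACAC, off=5): starts [4, 58, 79, 148] → cuts [9, 63, 84, 153]
  ZebII (ACTCCCGC, off=5): starts [22, 95, 124] → cuts [27, 100, 129]
  UxaV (CACCTAC, off=5): starts [32, 51, 134] → cuts [37, 56, 139]

Pooled cuts: [9, 27, 37, 56, 63, 84, 100, 114, 129, 139, 153, 169]

Fragments:
  [0,9): 9 bp
  [9,27): 18 bp
  [27,37): 10 bp
  [37,56): 19 bp
  [56,63): 7 bp
  [63,84): 21 bp
  [84,100): 16 bp
  [100,114): 14 bp
  [114,129): 15 bp
  [129,139): 10 bp
  [139,153): 14 bp
  [153,169): 16 bp
  [169,172): 3 bp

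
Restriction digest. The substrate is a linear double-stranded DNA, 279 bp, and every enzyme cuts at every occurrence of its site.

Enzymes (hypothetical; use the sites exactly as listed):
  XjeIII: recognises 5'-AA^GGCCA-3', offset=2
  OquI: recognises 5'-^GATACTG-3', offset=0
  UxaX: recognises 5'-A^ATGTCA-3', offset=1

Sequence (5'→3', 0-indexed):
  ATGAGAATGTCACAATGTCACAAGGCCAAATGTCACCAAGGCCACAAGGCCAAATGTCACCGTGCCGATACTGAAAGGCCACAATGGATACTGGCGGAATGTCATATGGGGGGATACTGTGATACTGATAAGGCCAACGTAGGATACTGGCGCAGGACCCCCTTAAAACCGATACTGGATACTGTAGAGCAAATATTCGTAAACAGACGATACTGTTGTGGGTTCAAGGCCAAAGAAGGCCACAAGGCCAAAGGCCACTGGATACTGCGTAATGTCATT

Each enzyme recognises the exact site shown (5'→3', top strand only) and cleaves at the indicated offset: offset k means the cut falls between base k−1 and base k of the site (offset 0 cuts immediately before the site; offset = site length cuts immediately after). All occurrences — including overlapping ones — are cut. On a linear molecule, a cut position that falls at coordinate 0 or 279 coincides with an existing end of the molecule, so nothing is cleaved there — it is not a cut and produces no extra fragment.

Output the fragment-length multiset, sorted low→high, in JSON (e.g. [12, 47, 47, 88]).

[6,6,6,7,7,8,8,8,8,8,8,9,10,10,10,10,11,11,11,12,13,14,19,28,31]

Scan for sites:
  XjeIII AAGGCCA/2: at [21, 37, 45, 74, 129, 225, 235, 243, 250] ⇒ [23, 39, 47, 76, 131, 227, 237, 245, 252]
  OquI GATACTG/0: at [66, 86, 112, 120, 142, 170, 177, 208, 260] ⇒ [66, 86, 112, 120, 142, 170, 177, 208, 260]
  UxaX AATGTCA/1: at [5, 13, 28, 52, 97, 270] ⇒ [6, 14, 29, 53, 98, 271]

Pooled cuts: [6, 14, 23, 29, 39, 47, 53, 66, 76, 86, 98, 112, 120, 131, 142, 170, 177, 208, 227, 237, 245, 252, 260, 271]

Fragment lengths:
  [0,6): 6 bp
  [6,14): 8 bp
  [14,23): 9 bp
  [23,29): 6 bp
  [29,39): 10 bp
  [39,47): 8 bp
  [47,53): 6 bp
  [53,66): 13 bp
  [66,76): 10 bp
  [76,86): 10 bp
  [86,98): 12 bp
  [98,112): 14 bp
  [112,120): 8 bp
  [120,131): 11 bp
  [131,142): 11 bp
  [142,170): 28 bp
  [170,177): 7 bp
  [177,208): 31 bp
  [208,227): 19 bp
  [227,237): 10 bp
  [237,245): 8 bp
  [245,252): 7 bp
  [252,260): 8 bp
  [260,271): 11 bp
  [271,279): 8 bp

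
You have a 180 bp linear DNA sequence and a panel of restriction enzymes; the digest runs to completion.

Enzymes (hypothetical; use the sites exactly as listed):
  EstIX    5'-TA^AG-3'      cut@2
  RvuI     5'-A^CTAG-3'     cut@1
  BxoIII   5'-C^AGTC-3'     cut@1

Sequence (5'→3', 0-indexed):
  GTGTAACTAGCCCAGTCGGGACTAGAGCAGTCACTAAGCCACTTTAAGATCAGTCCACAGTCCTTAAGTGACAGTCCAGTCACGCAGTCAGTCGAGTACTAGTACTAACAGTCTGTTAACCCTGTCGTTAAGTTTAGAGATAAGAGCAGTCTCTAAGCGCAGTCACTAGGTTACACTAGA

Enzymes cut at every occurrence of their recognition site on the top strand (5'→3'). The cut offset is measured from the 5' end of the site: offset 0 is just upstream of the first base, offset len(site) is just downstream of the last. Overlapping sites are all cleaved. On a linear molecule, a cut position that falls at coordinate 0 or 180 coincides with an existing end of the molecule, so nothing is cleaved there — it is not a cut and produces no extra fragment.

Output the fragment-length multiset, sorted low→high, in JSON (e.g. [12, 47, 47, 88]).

[4,5,5,5,5,5,5,6,6,7,7,7,8,8,8,8,8,9,10,10,11,12,21]

Scan for sites:
  EstIX (TAAG, off=2): starts [34, 44, 64, 128, 140, 153] → cuts [36, 46, 66, 130, 142, 155]
  RvuI (ACTAG, off=1): starts [5, 20, 97, 164, 174] → cuts [6, 21, 98, 165, 175]
  BxoIII (CAGTC, off=1): starts [12, 27, 50, 57, 71, 76, 84, 88, 108, 146, 159] → cuts [13, 28, 51, 58, 72, 77, 85, 89, 109, 147, 160]

Pooled cuts: [6, 13, 21, 28, 36, 46, 51, 58, 66, 72, 77, 85, 89, 98, 109, 130, 142, 147, 155, 160, 165, 175]

Fragment lengths:
  [0,6): 6 bp
  [6,13): 7 bp
  [13,21): 8 bp
  [21,28): 7 bp
  [28,36): 8 bp
  [36,46): 10 bp
  [46,51): 5 bp
  [51,58): 7 bp
  [58,66): 8 bp
  [66,72): 6 bp
  [72,77): 5 bp
  [77,85): 8 bp
  [85,89): 4 bp
  [89,98): 9 bp
  [98,109): 11 bp
  [109,130): 21 bp
  [130,142): 12 bp
  [142,147): 5 bp
  [147,155): 8 bp
  [155,160): 5 bp
  [160,165): 5 bp
  [165,175): 10 bp
  [175,180): 5 bp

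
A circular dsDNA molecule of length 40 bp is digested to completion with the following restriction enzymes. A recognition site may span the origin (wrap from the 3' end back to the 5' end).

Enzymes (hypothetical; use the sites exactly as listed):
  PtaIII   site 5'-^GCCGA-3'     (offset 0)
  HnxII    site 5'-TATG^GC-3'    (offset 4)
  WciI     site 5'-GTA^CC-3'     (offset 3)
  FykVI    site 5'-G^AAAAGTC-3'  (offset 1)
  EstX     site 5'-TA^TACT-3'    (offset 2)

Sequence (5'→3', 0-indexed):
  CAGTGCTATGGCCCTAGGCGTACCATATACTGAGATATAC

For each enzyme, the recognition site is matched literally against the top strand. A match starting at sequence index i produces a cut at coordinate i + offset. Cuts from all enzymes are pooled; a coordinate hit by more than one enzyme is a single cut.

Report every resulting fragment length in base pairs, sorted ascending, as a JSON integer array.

[5,12,23]

Site scan:
  PtaIII (GCCGA, off=0): no sites
  HnxII TATGGC/4: at [6] ⇒ [10]
  WciI GTACC/3: at [19] ⇒ [22]
  FykVI (GAAAAGTC, off=1): no sites
  EstX TATACT/2: at [25] ⇒ [27]

Pooled cuts: [10, 22, 27]

Fragments:
  10→22: 12 bp
  22→27: 5 bp
  27→10 (wrap): 40-27+10 = 23 bp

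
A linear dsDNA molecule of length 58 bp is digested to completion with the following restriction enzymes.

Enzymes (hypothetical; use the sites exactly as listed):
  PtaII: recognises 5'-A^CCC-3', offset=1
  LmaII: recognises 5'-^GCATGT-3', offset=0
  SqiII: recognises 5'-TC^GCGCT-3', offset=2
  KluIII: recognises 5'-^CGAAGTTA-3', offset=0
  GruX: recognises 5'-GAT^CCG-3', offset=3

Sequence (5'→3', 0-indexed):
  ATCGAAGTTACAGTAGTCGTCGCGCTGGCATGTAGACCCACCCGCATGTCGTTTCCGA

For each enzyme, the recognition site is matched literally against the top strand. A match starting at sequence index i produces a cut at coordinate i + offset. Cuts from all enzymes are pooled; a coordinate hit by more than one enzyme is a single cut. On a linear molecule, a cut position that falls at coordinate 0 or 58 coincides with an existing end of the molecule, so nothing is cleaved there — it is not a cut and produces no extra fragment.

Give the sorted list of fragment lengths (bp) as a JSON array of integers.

[2,3,4,6,9,15,19]

Scan for sites:
  PtaII (ACCC, off=1): starts [35, 39] → cuts [36, 40]
  LmaII (GCATGT, off=0): starts [27, 43] → cuts [27, 43]
  SqiII (TCGCGCT, off=2): starts [19] → cuts [21]
  KluIII (CGAAGTTA, off=0): starts [2] → cuts [2]
  GruX (GATCCG, off=3): no sites

Pooled cuts: [2, 21, 27, 36, 40, 43]

Fragment lengths:
  [0,2): 2 bp
  [2,21): 19 bp
  [21,27): 6 bp
  [27,36): 9 bp
  [36,40): 4 bp
  [40,43): 3 bp
  [43,58): 15 bp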